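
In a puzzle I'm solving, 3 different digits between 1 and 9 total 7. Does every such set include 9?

No

The only way to make 7 from 3 distinct digits is {1,2,4}, which does not contain 9.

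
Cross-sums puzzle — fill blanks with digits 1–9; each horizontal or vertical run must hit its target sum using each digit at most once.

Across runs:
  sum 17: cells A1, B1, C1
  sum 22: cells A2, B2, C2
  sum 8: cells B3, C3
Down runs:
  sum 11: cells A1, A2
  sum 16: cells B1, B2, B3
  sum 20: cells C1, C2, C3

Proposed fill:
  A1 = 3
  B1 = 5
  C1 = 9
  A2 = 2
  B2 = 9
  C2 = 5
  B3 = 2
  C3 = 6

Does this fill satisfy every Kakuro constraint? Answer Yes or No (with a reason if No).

No — the across run A2–C2 sums to 16, not 22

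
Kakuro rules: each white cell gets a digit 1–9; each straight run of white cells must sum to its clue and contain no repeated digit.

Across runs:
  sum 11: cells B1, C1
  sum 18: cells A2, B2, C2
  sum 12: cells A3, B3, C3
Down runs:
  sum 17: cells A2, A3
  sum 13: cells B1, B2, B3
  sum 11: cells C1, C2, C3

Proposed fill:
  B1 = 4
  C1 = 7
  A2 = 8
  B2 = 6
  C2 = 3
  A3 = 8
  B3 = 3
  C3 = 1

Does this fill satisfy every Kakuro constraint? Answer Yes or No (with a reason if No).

No — the across run A2–C2 sums to 17, not 18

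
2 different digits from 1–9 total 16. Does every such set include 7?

The only way to make 16 from 2 distinct digits is {7,9}, which contains 7.

Yes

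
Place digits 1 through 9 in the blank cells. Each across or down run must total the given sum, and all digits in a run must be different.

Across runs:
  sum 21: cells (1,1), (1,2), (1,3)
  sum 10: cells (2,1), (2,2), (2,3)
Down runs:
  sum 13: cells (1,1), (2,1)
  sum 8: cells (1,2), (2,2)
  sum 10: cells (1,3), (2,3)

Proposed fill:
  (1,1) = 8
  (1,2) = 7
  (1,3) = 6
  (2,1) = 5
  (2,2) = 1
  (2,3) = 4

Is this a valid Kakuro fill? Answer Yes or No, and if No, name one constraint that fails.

Yes

Across: 8+7+6=21; 5+1+4=10. Down: 8+5=13; 7+1=8; 6+4=10. No digit repeats within any run.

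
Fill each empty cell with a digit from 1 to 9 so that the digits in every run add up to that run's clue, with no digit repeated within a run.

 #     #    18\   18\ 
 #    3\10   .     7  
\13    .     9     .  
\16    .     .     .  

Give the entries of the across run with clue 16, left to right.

3 in 2 cells must be {1,2}.
R1C2 = 10 − 7 = 3 completes the 10 across.
R2C1 = 1: the only remaining digit allowed by both the 13 across and the 3 down.
R2C3 = 13 − 10 = 3 completes the 13 across.
R3C1 = 3 − 1 = 2 completes the 3 down.
R3C2 = 18 − 12 = 6 completes the 18 down.
R3C3 = 16 − 8 = 8 completes the 16 across.

2 6 8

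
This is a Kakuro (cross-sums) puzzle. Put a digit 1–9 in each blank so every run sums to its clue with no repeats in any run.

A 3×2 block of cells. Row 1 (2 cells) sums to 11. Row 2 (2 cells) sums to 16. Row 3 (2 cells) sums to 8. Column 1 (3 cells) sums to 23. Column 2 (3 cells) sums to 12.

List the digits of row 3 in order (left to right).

6 2

16 in 2 cells must be {7,9}; 23 in 3 cells must be {6,8,9}.
The 16 across and the 23 down share only 9, so (2,1) = 9.
(2,2) = 16 − 9 = 7 completes the 16 across.
Given what's placed, (3,1) must be 6 to fit the 8 across and 23 down.
(3,2) = 8 − 6 = 2 completes the 8 across.
(1,1) = 23 − 15 = 8 completes the 23 down.
(1,2) = 11 − 8 = 3 completes the 11 across.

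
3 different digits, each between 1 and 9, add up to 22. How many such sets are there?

2

3 distinct digits from 1–9 sum between 6 and 24.
Enumerating: {5,8,9}, {6,7,9}.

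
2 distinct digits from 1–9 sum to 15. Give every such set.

2 distinct digits from 1–9 sum between 3 and 17.

{6,9}; {7,8}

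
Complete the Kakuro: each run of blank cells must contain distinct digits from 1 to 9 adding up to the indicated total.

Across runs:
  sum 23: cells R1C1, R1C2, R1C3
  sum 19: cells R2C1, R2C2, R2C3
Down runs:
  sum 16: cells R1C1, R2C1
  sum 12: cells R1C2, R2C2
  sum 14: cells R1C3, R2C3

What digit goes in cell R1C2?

23 in 3 cells must be {6,8,9}; 16 in 2 cells must be {7,9}.
The 23 across and the 16 down share only 9, so R1C1 = 9.
Given what's placed, R1C2 must be 8 to fit the 23 across and 12 down.
R1C3 = 23 − 17 = 6 completes the 23 across.
R2C1 = 16 − 9 = 7 completes the 16 down.
R2C2 = 12 − 8 = 4 completes the 12 down.
R2C3 = 19 − 11 = 8 completes the 19 across.

8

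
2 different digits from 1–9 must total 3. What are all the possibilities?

2 distinct digits from 1–9 sum between 3 and 17.
Only one set works: {1,2}.

{1,2}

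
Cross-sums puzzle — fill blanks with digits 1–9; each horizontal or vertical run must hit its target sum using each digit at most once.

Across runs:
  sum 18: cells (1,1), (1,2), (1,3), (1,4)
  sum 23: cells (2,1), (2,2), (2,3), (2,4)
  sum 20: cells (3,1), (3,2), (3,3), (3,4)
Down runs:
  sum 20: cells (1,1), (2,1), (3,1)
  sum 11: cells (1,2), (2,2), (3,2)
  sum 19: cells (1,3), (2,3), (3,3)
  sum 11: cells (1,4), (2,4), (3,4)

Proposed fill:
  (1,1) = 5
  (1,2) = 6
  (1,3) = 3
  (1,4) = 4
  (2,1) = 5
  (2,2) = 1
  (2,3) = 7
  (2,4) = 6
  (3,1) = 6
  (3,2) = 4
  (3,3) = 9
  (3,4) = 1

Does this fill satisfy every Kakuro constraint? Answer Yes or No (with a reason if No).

No — the across run (2,1)–(2,4) sums to 19, not 23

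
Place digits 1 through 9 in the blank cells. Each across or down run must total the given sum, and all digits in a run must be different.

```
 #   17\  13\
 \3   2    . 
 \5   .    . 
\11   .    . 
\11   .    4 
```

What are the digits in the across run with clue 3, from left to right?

3 in 2 cells must be {1,2}.
R1C2 = 3 − 2 = 1 completes the 3 across.
R4C1 = 11 − 4 = 7 completes the 11 across.
Given what's placed, R2C1 must be 3 to fit the 5 across and 17 down.
R2C2 = 5 − 3 = 2 completes the 5 across.
R3C1 = 17 − 12 = 5 completes the 17 down.
R3C2 = 11 − 5 = 6 completes the 11 across.

2 1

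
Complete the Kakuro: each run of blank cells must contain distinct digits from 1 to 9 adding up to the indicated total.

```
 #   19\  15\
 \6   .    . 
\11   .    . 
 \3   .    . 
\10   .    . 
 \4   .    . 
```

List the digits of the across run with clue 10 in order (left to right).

7 3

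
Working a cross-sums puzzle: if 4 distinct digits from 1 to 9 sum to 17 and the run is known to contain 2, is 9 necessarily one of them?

No

Counterexample: {1,2,6,8} sums to 17 under that restriction without using 9.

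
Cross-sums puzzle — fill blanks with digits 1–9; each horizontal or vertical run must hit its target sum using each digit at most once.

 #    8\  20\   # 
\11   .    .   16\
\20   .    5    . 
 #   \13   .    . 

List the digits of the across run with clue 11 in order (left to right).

2 9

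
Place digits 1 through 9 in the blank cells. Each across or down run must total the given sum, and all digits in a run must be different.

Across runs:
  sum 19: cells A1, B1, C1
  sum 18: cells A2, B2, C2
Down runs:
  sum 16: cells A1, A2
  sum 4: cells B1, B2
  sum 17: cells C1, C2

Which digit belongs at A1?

16 in 2 cells must be {7,9}; 4 in 2 cells must be {1,3}; 17 in 2 cells must be {8,9}.
The 19 across and the 4 down share only 3, so B1 = 3.
Given what's placed, C1 must be 9 to fit the 19 across and 17 down.
B2 = 4 − 3 = 1 completes the 4 down.
C2 = 17 − 9 = 8 completes the 17 down.
A1 = 19 − 12 = 7 completes the 19 across.
A2 = 18 − 9 = 9 completes the 18 across.

7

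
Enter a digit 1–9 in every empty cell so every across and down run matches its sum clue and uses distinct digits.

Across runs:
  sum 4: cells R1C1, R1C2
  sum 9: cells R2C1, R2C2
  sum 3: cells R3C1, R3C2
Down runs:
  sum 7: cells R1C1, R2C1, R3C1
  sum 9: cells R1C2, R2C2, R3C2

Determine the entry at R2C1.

4

4 in 2 cells must be {1,3}; 3 in 2 cells must be {1,2}; 7 in 3 cells must be {1,2,4}.
The 4 across and the 7 down share only 1, so R1C1 = 1.
R1C2 = 4 − 1 = 3 completes the 4 across.
Given what's placed, R3C1 must be 2 to fit the 3 across and 7 down.
R3C2 = 3 − 2 = 1 completes the 3 across.
R2C1 = 7 − 3 = 4 completes the 7 down.
R2C2 = 9 − 4 = 5 completes the 9 across.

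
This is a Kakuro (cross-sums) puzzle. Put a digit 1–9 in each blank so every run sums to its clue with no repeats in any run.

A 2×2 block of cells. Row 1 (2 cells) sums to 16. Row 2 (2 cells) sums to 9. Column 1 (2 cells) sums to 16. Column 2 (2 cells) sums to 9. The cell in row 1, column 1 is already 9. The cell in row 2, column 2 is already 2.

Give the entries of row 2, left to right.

16 in 2 cells must be {7,9}.
(1,2) = 16 − 9 = 7 completes the 16 across.
(2,1) = 9 − 2 = 7 completes the 9 across.

7 2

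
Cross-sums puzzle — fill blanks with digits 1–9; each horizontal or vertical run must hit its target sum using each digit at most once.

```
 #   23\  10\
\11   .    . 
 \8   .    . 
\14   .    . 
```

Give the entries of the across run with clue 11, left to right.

8 3

23 in 3 cells must be {6,8,9}.
The 8 across and the 23 down share only 6, so R2C1 = 6.
R2C2 = 8 − 6 = 2 completes the 8 across.
Given what's placed, R3C2 must be 5 to fit the 14 across and 10 down.
R1C2 = 10 − 7 = 3 completes the 10 down.
R3C1 = 14 − 5 = 9 completes the 14 across.
R1C1 = 11 − 3 = 8 completes the 11 across.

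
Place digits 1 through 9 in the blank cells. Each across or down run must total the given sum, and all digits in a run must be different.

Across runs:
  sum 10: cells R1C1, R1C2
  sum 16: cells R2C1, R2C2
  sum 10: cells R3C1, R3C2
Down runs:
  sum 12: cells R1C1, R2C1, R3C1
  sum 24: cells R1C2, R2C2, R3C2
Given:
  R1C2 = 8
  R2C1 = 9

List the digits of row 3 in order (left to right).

1 9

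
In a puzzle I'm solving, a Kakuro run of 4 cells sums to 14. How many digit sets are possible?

4 distinct digits from 1–9 sum between 10 and 30.
Enumerating: {1,2,3,8}, {1,2,4,7}, {1,2,5,6}, {1,3,4,6}, {2,3,4,5}.

5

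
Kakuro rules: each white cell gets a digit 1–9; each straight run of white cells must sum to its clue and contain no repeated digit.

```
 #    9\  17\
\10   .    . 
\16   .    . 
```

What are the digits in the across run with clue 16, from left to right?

7 9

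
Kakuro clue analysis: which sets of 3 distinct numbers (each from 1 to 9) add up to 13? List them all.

{1,3,9}; {1,4,8}; {1,5,7}; {2,3,8}; {2,4,7}; {2,5,6}; {3,4,6}

3 distinct digits from 1–9 sum between 6 and 24.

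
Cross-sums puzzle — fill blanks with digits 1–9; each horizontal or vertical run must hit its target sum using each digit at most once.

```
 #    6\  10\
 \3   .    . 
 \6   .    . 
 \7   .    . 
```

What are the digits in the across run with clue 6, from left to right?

3 in 2 cells must be {1,2}; 6 in 3 cells must be {1,2,3}.
Nothing is forced directly, so branch on R1C1, whose candidates are 1 or 2. If R1C1 = 1: that forces R1C2 = 2, R2C1 = 2, after which R2C2 would have to be in {4} for the 6 across but in {1,3,5,7} for the 10 down — contradiction. So R1C1 = 2.
R1C2 = 3 − 2 = 1 completes the 3 across.
Given what's placed, R2C1 must be 1 to fit the 6 across and 6 down.
R2C2 = 6 − 1 = 5 completes the 6 across.
R3C1 = 6 − 3 = 3 completes the 6 down.
R3C2 = 7 − 3 = 4 completes the 7 across.

1 5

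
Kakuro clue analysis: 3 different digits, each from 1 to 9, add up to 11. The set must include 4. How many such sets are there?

3 distinct digits from 1–9 sum between 6 and 24.
Keeping only sets containing 4.
Enumerating: {1,4,6}, {2,4,5}.

2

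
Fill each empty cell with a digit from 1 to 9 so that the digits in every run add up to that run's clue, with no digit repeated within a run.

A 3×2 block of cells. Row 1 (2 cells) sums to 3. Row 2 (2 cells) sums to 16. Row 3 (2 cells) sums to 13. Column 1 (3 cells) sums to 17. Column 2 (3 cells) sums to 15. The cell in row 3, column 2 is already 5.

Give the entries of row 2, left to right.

3 in 2 cells must be {1,2}; 16 in 2 cells must be {7,9}.
(3,1) = 13 − 5 = 8 completes the 13 across.
Given what's placed, (1,1) must be 2 to fit the 3 across and 17 down.
(1,2) = 3 − 2 = 1 completes the 3 across.
(2,1) = 17 − 10 = 7 completes the 17 down.
(2,2) = 16 − 7 = 9 completes the 16 across.

7, 9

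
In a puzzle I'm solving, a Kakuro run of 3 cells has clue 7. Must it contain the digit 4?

The only way to make 7 from 3 distinct digits is {1,2,4}, which contains 4.

Yes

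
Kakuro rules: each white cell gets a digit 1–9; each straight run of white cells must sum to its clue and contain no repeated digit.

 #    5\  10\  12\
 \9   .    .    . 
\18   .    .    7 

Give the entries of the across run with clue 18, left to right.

2 9 7

R1C3 = 12 − 7 = 5 completes the 12 down.
Nothing is forced directly, so branch on R2C1, whose candidates are 2 or 3. If R2C1 = 3: then R1C1 would have to be in {1,3} for the 9 across but in {2} for the 5 down — contradiction. So R2C1 = 2.
R1C1 = 5 − 2 = 3 completes the 5 down.
R1C2 = 9 − 8 = 1 completes the 9 across.
R2C2 = 18 − 9 = 9 completes the 18 across.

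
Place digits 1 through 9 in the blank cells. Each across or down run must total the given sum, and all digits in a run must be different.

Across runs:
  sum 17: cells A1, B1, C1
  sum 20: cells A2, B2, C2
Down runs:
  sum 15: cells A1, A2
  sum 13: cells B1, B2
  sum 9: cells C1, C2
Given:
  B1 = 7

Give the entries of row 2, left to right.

B2 = 13 − 7 = 6 completes the 13 down.
Given what's placed, C2 must be 5 to fit the 20 across and 9 down.
C1 = 9 − 5 = 4 completes the 9 down.
A2 = 20 − 11 = 9 completes the 20 across.
A1 = 17 − 11 = 6 completes the 17 across.

9 6 5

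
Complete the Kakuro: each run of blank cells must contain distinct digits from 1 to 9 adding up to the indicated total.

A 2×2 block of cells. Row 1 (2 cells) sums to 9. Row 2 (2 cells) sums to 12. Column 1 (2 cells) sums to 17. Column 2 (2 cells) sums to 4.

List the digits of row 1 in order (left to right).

8 1

17 in 2 cells must be {8,9}; 4 in 2 cells must be {1,3}.
The 9 across and the 17 down share only 8, so (1,1) = 8.
(1,2) = 9 − 8 = 1 completes the 9 across.
(2,1) = 17 − 8 = 9 completes the 17 down.
(2,2) = 12 − 9 = 3 completes the 12 across.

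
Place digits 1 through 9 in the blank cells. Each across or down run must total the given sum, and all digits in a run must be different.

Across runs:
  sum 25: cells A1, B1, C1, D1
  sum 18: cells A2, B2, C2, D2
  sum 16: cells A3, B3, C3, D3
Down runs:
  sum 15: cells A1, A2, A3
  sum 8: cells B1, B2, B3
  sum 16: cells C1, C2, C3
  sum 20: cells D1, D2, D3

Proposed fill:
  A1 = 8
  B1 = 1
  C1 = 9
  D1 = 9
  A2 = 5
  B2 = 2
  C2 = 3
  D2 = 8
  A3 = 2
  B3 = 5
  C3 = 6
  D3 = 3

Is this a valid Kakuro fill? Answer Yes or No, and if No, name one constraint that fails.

No — the down run C1–C3 sums to 18, not 16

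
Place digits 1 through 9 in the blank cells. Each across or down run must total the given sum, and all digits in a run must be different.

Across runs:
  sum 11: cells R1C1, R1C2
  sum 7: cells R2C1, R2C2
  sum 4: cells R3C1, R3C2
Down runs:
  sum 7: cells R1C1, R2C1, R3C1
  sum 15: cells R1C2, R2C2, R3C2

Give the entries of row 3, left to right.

1 3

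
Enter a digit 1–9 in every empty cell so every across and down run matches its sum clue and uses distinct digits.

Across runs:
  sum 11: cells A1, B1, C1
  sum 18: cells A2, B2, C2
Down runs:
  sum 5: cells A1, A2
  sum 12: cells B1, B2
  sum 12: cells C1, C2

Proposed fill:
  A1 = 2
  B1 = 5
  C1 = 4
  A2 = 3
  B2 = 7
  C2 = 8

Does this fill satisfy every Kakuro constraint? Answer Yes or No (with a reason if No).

Across: 2+5+4=11; 3+7+8=18. Down: 2+3=5; 5+7=12; 4+8=12. No digit repeats within any run.

Yes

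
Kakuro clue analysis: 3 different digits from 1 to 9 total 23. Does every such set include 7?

No

The only way to make 23 from 3 distinct digits is {6,8,9}, which does not contain 7.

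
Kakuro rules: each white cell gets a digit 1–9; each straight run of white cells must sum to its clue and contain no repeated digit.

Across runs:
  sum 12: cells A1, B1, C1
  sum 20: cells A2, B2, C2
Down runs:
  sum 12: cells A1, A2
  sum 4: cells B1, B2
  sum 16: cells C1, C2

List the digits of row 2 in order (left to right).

8, 3, 9

4 in 2 cells must be {1,3}; 16 in 2 cells must be {7,9}.
The 20 across and the 4 down share only 3, so B2 = 3.
Given what's placed, C2 must be 9 to fit the 20 across and 16 down.
B1 = 4 − 3 = 1 completes the 4 down.
C1 = 16 − 9 = 7 completes the 16 down.
A2 = 20 − 12 = 8 completes the 20 across.
A1 = 12 − 8 = 4 completes the 12 across.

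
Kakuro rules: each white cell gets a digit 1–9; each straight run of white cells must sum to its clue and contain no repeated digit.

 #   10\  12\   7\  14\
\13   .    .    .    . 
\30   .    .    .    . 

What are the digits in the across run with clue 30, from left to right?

7 8 6 9

30 in 4 cells must be {6,7,8,9}.
Only 6 fits R2C3 under both its across sum 30 and down sum 7.
R1C3 = 7 − 6 = 1 completes the 7 down.
Nothing is forced directly, so branch on R1C4, whose candidates are 5 or 6. If R1C4 = 6: that forces R1C2 = 4, R2C2 = 8, after which R2C4 would have to be in {7,9} for the 30 across but in {8} for the 14 down — contradiction. So R1C4 = 5.
R2C4 = 14 − 5 = 9 completes the 14 down.
No cell is forced outright now. R2C1 can only be 7 or 8 (the digits allowed by both its 30 across and its 10 down). If R2C1 = 8: then R1C1 would have to be in {3,4} for the 13 across but in {2} for the 10 down — contradiction. So R2C1 = 7.
R1C1 = 10 − 7 = 3 completes the 10 down.
R1C2 = 13 − 9 = 4 completes the 13 across.
R2C2 = 30 − 22 = 8 completes the 30 across.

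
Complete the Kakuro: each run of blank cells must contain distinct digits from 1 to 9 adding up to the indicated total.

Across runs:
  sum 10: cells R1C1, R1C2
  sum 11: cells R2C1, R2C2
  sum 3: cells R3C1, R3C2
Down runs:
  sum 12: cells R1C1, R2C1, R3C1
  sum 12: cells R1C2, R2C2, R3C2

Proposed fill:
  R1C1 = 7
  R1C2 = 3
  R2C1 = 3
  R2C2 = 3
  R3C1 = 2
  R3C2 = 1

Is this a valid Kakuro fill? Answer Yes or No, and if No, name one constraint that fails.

No — the across run R2C1–R2C2 sums to 6, not 11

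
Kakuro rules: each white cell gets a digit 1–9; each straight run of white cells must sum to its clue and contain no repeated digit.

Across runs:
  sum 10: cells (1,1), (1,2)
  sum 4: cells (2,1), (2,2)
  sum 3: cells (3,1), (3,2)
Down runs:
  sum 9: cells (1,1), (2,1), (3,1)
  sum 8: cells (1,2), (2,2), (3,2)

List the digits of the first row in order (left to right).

6 4

4 in 2 cells must be {1,3}; 3 in 2 cells must be {1,2}.
Nothing is forced directly, so branch on (3,2), whose candidates are 1 or 2. If (3,2) = 2: that forces (1,2) = 1, after which (2,2) would have to be in {1,3} for the 4 across but in {5} for the 8 down — contradiction. So (3,2) = 1.
Given what's placed, (2,2) must be 3 to fit the 4 across and 8 down.
(3,1) = 3 − 1 = 2 completes the 3 across.
(1,2) = 8 − 4 = 4 completes the 8 down.
(2,1) = 4 − 3 = 1 completes the 4 across.
(1,1) = 10 − 4 = 6 completes the 10 across.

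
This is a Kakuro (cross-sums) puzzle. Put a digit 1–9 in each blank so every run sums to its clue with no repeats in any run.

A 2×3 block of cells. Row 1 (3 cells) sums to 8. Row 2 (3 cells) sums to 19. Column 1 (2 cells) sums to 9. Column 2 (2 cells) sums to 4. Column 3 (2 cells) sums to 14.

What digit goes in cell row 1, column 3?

5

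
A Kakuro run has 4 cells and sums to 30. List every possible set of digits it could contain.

4 distinct digits from 1–9 sum between 10 and 30.
Only one set works: {6,7,8,9}.

{6,7,8,9}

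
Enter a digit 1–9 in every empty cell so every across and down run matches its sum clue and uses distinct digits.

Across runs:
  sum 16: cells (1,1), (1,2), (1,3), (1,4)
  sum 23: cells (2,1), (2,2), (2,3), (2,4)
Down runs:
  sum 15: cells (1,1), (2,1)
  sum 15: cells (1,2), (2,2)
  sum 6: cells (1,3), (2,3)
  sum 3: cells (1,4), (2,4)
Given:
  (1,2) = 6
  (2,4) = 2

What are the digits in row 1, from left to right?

3 in 2 cells must be {1,2}.
(1,1) = 7: the only remaining digit allowed by both the 16 across and the 15 down.
(1,4) = 3 − 2 = 1 completes the 3 down.
(2,1) = 15 − 7 = 8 completes the 15 down.
(2,2) = 15 − 6 = 9 completes the 15 down.
(2,3) = 23 − 19 = 4 completes the 23 across.
(1,3) = 16 − 14 = 2 completes the 16 across.

7 6 2 1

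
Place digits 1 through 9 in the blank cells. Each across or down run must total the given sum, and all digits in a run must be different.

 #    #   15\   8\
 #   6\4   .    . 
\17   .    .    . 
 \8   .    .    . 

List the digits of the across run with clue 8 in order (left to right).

1, 4, 3

4 in 2 cells must be {1,3}.
Nothing is forced directly, so branch on R1C2, whose candidates are 1 or 3. If R1C2 = 1: that forces R1C3 = 3, R3C2 = 5, R3C3 = 1, R2C2 = 9, after which R2C3 would have to be in {1,2,3,5,6,7} for the 17 across but in {4} for the 8 down — contradiction. So R1C2 = 3.
R1C3 = 4 − 3 = 1 completes the 4 across.
Nothing is forced directly, so branch on R3C2, whose candidates are 4 or 5. If R3C2 = 5: that forces R2C2 = 7, R3C3 = 2, after which R2C3 would have to be in {1,2,4,6,8,9} for the 17 across but in {5} for the 8 down — contradiction. So R3C2 = 4.
R2C2 = 15 − 7 = 8 completes the 15 down.
R3C1 = 1: the only remaining digit allowed by both the 8 across and the 6 down.
R3C3 = 8 − 5 = 3 completes the 8 across.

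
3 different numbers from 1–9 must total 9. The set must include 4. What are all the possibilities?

3 distinct digits from 1–9 sum between 6 and 24.
Keeping only sets containing 4.
Only one set works: {2,3,4}.

{2,3,4}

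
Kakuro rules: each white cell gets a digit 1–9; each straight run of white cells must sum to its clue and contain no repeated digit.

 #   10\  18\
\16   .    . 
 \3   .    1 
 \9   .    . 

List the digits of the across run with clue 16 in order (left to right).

16 in 2 cells must be {7,9}; 3 in 2 cells must be {1,2}.
R1C1 = 7: only digit in both the 16-across and 10-down candidate sets.
R1C2 = 16 − 7 = 9 completes the 16 across.
R2C1 = 3 − 1 = 2 completes the 3 across.
R3C1 = 10 − 9 = 1 completes the 10 down.
R3C2 = 9 − 1 = 8 completes the 9 across.

7 9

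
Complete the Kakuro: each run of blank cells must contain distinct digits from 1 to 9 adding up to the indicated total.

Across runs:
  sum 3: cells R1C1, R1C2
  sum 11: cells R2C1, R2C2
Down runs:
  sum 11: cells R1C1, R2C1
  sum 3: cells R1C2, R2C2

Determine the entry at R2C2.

2

3 in 2 cells must be {1,2}.
The 3 across and the 11 down share only 2, so R1C1 = 2.
R1C2 = 3 − 2 = 1 completes the 3 across.
R2C1 = 11 − 2 = 9 completes the 11 down.
R2C2 = 11 − 9 = 2 completes the 11 across.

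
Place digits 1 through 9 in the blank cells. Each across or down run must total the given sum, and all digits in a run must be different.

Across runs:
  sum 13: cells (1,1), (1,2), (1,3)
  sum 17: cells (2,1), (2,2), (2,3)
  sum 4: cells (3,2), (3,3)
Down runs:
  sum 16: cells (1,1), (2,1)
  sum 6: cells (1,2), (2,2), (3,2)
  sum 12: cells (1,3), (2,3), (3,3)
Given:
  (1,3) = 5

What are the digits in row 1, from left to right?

7 1 5

4 in 2 cells must be {1,3}; 16 in 2 cells must be {7,9}; 6 in 3 cells must be {1,2,3}.
Given what's placed, (1,1) must be 7 to fit the 13 across and 16 down.
(1,2) = 13 − 12 = 1 completes the 13 across.
(2,1) = 16 − 7 = 9 completes the 16 down.
Given what's placed, (3,2) must be 3 to fit the 4 across and 6 down.
(3,3) = 4 − 3 = 1 completes the 4 across.
(2,2) = 6 − 4 = 2 completes the 6 down.
(2,3) = 17 − 11 = 6 completes the 17 across.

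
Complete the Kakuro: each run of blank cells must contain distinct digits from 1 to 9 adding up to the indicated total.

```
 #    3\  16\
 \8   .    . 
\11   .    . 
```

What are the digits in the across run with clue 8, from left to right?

3 in 2 cells must be {1,2}; 16 in 2 cells must be {7,9}.
The 8 across and the 16 down share only 7, so R1C2 = 7.
The 11 across and the 3 down share only 2, so R2C1 = 2.
R2C2 = 11 − 2 = 9 completes the 11 across.
R1C1 = 8 − 7 = 1 completes the 8 across.

1, 7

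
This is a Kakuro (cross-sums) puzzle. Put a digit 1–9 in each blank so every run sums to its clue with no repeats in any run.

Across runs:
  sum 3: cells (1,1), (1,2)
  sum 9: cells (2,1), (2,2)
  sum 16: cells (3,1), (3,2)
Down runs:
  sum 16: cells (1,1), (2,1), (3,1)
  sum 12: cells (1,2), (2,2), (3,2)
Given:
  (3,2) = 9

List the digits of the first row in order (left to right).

3 in 2 cells must be {1,2}; 16 in 2 cells must be {7,9}.
(3,1) = 16 − 9 = 7 completes the 16 across.
(1,1) = 1: the only remaining digit allowed by both the 3 across and the 16 down.
(1,2) = 3 − 1 = 2 completes the 3 across.
(2,1) = 16 − 8 = 8 completes the 16 down.
(2,2) = 9 − 8 = 1 completes the 9 across.

1, 2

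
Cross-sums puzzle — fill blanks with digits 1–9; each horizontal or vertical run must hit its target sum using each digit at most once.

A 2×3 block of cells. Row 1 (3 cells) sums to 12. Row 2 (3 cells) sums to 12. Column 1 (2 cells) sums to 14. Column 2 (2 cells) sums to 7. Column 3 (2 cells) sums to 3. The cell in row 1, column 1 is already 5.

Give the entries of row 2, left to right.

3 in 2 cells must be {1,2}.
Given what's placed, (1,3) must be 1 to fit the 12 across and 3 down.
(2,1) = 14 − 5 = 9 completes the 14 down.
(2,3) = 3 − 1 = 2 completes the 3 down.
(1,2) = 12 − 6 = 6 completes the 12 across.
(2,2) = 12 − 11 = 1 completes the 12 across.

9 1 2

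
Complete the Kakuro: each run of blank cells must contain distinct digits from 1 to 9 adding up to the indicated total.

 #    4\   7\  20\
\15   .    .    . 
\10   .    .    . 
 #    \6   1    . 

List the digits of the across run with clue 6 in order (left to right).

4 in 2 cells must be {1,3}; 7 in 3 cells must be {1,2,4}.
R3C3 = 6 − 1 = 5 completes the 6 across.
No cell is forced outright now. R1C1 can only be 1 or 3 (the digits allowed by both its 15 across and its 4 down). If R1C1 = 1: then R1C2 would have to be in {5,6,8,9} for the 15 across but in {2,4} for the 7 down — contradiction. So R1C1 = 3.
R1C2 = 4: the only remaining digit allowed by both the 15 across and the 7 down.
R1C3 = 15 − 7 = 8 completes the 15 across.
R2C1 = 4 − 3 = 1 completes the 4 down.
R2C2 = 7 − 5 = 2 completes the 7 down.
R2C3 = 10 − 3 = 7 completes the 10 across.

1 5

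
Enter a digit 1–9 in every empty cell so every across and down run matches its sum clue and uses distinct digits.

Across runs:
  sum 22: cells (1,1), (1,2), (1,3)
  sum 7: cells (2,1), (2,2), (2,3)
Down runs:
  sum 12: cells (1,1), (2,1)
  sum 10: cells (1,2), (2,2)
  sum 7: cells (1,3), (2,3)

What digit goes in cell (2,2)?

1

7 in 3 cells must be {1,2,4}.
The 7 across and the 12 down share only 4, so (2,1) = 4.
(1,1) = 12 − 4 = 8 completes the 12 down.
Given what's placed, (1,2) must be 9 to fit the 22 across and 10 down.
(1,3) = 22 − 17 = 5 completes the 22 across.
(2,2) = 10 − 9 = 1 completes the 10 down.
(2,3) = 7 − 5 = 2 completes the 7 across.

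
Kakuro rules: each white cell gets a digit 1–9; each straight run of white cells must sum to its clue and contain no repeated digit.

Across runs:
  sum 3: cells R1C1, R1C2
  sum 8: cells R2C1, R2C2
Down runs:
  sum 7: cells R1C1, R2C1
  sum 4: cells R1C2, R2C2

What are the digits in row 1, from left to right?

3 in 2 cells must be {1,2}; 4 in 2 cells must be {1,3}.
The 3 across and the 4 down share only 1, so R1C2 = 1.
R2C2 = 4 − 1 = 3 completes the 4 down.
R1C1 = 3 − 1 = 2 completes the 3 across.
R2C1 = 8 − 3 = 5 completes the 8 across.

2 1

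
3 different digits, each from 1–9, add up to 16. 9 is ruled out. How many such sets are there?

5

3 distinct digits from 1–9 sum between 6 and 24.
Dropping sets that contain 9.
Enumerating: {1,7,8}, {2,6,8}, {3,5,8}, {3,6,7}, {4,5,7}.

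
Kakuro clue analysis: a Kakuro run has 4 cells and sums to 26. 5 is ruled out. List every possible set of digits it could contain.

{2,7,8,9}; {3,6,8,9}; {4,6,7,9}

4 distinct digits from 1–9 sum between 10 and 30.
Dropping sets that contain 5.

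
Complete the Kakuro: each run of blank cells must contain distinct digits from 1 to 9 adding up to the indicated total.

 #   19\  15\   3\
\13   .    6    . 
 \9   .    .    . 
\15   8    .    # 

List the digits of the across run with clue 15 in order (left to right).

8, 7

3 in 2 cells must be {1,2}.
R1C3 = 2: the only remaining digit allowed by both the 13 across and the 3 down.
R2C3 = 3 − 2 = 1 completes the 3 down.
R3C2 = 15 − 8 = 7 completes the 15 across.
R1C1 = 13 − 8 = 5 completes the 13 across.
R2C1 = 19 − 13 = 6 completes the 19 down.
R2C2 = 9 − 7 = 2 completes the 9 across.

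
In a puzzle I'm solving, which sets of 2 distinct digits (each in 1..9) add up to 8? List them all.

{1,7}; {2,6}; {3,5}

2 distinct digits from 1–9 sum between 3 and 17.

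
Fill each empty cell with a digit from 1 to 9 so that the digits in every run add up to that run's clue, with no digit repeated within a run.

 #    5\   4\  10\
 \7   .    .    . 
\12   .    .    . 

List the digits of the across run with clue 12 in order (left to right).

1 3 8

7 in 3 cells must be {1,2,4}; 4 in 2 cells must be {1,3}.
The 7 across and the 4 down share only 1, so R1C2 = 1.
R2C2 = 4 − 1 = 3 completes the 4 down.
Nothing is forced directly, so branch on R1C1, whose candidates are 2 or 4. If R1C1 = 2: that forces R1C3 = 4, after which R2C1 would have to be in {1,2,4,5,7,8} for the 12 across but in {3} for the 5 down — contradiction. So R1C1 = 4.
R1C3 = 7 − 5 = 2 completes the 7 across.
R2C1 = 5 − 4 = 1 completes the 5 down.
R2C3 = 12 − 4 = 8 completes the 12 across.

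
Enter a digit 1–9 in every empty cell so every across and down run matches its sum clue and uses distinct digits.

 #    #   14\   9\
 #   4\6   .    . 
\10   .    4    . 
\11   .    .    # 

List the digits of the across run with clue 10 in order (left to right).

1 4 5

4 in 2 cells must be {1,3}.
R2C1 = 1: the only remaining digit allowed by both the 10 across and the 4 down.
R2C3 = 10 − 5 = 5 completes the 10 across.
R3C1 = 4 − 1 = 3 completes the 4 down.
R3C2 = 11 − 3 = 8 completes the 11 across.
R1C2 = 14 − 12 = 2 completes the 14 down.
R1C3 = 6 − 2 = 4 completes the 6 across.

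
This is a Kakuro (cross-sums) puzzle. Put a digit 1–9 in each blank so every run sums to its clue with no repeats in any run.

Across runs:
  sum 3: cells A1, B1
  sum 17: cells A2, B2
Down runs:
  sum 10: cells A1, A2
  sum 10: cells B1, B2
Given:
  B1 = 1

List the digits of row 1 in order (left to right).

3 in 2 cells must be {1,2}; 17 in 2 cells must be {8,9}.
A1 = 3 − 1 = 2 completes the 3 across.
A2 = 10 − 2 = 8 completes the 10 down.
B2 = 17 − 8 = 9 completes the 17 across.

2, 1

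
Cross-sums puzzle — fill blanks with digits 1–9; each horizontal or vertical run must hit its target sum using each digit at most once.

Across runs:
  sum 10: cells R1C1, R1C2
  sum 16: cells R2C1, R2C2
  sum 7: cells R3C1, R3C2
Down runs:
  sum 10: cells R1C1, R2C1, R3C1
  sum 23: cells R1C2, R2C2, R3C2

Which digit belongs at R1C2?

16 in 2 cells must be {7,9}; 23 in 3 cells must be {6,8,9}.
The 16 across and the 10 down share only 7, so R2C1 = 7.
R2C2 = 16 − 7 = 9 completes the 16 across.
Given what's placed, R3C2 must be 6 to fit the 7 across and 23 down.
R1C2 = 23 − 15 = 8 completes the 23 down.
R3C1 = 7 − 6 = 1 completes the 7 across.
R1C1 = 10 − 8 = 2 completes the 10 across.

8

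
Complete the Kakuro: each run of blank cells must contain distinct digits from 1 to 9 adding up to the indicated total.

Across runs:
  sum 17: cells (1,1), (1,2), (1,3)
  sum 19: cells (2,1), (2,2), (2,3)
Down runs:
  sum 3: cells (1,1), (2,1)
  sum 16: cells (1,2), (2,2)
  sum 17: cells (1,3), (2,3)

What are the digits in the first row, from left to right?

1, 7, 9

3 in 2 cells must be {1,2}; 16 in 2 cells must be {7,9}; 17 in 2 cells must be {8,9}.
The 19 across and the 3 down share only 2, so (2,1) = 2.
Given what's placed, (2,2) must be 9 to fit the 19 across and 16 down.
(2,3) = 19 − 11 = 8 completes the 19 across.
(1,1) = 3 − 2 = 1 completes the 3 down.
(1,2) = 16 − 9 = 7 completes the 16 down.
(1,3) = 17 − 8 = 9 completes the 17 across.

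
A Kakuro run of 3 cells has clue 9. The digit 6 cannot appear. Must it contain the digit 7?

No

Counterexample: {1,3,5} sums to 9 under that restriction without using 7.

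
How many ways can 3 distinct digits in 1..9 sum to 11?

5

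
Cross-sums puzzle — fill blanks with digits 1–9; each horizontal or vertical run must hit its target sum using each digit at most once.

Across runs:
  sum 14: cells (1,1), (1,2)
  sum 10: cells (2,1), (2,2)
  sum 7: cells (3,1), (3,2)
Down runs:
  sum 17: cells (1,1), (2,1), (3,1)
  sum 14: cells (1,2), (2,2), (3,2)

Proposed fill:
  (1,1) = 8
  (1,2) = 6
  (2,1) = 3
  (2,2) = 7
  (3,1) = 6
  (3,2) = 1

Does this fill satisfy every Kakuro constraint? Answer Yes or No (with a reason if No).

Yes

Across: 8+6=14; 3+7=10; 6+1=7. Down: 8+3+6=17; 6+7+1=14. No digit repeats within any run.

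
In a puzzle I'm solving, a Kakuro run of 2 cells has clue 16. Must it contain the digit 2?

No

The only way to make 16 from 2 distinct digits is {7,9}, which does not contain 2.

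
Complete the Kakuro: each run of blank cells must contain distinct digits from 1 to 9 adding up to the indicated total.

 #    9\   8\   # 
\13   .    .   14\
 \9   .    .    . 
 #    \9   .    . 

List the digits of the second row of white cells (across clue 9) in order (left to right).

Nothing is forced directly, so branch on R1C2, whose candidates are 4 or 5. If R1C2 = 4: then R1C1 would have to be in {9} for the 13 across but in {1,2,3,4,5,6,7,8} for the 9 down — contradiction. So R1C2 = 5.
R1C1 = 13 − 5 = 8 completes the 13 across.
R2C1 = 9 − 8 = 1 completes the 9 down.
R2C2 = 2: the only remaining digit allowed by both the 9 across and the 8 down.
R2C3 = 9 − 3 = 6 completes the 9 across.
R3C2 = 8 − 7 = 1 completes the 8 down.
R3C3 = 9 − 1 = 8 completes the 9 across.

1, 2, 6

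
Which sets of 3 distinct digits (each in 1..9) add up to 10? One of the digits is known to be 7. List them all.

{1,2,7}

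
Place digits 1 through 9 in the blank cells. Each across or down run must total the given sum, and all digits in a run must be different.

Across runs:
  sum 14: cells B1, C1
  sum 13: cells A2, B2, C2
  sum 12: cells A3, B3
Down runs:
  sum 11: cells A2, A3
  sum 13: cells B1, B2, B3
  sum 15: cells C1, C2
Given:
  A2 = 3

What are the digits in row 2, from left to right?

3 1 9

A3 = 11 − 3 = 8 completes the 11 down.
B3 = 12 − 8 = 4 completes the 12 across.
No cell is forced outright now. B1 can only be 6 or 8 (the digits allowed by both its 14 across and its 13 down). If B1 = 6: that forces C1 = 8, after which B2 would have to be in {1,2,4,6,8,9} for the 13 across but in {3} for the 13 down — contradiction. So B1 = 8.
C1 = 14 − 8 = 6 completes the 14 across.
B2 = 13 − 12 = 1 completes the 13 down.
C2 = 13 − 4 = 9 completes the 13 across.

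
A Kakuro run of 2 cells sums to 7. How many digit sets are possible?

2 distinct digits from 1–9 sum between 3 and 17.
Enumerating: {1,6}, {2,5}, {3,4}.

3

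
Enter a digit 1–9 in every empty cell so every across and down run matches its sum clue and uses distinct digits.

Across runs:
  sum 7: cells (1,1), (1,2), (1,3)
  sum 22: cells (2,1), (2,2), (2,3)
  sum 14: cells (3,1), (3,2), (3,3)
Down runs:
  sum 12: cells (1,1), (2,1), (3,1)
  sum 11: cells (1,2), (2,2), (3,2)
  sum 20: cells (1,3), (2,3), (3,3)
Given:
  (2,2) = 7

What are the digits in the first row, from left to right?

7 in 3 cells must be {1,2,4}.
(1,2) = 1: the only remaining digit allowed by both the 7 across and the 11 down.
Given what's placed, (1,3) must be 4 to fit the 7 across and 20 down.
(2,3) = 9: the only remaining digit allowed by both the 22 across and the 20 down.
(3,2) = 11 − 8 = 3 completes the 11 down.
(3,3) = 20 − 13 = 7 completes the 20 down.
(1,1) = 7 − 5 = 2 completes the 7 across.

2 1 4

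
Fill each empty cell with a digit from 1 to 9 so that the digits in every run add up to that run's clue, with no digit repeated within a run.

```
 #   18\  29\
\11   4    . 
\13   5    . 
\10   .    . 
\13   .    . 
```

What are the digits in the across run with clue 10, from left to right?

1 9

29 in 4 cells must be {5,7,8,9}.
R1C2 = 11 − 4 = 7 completes the 11 across.
R2C2 = 13 − 5 = 8 completes the 13 across.
R3C2 = 9: the only remaining digit allowed by both the 10 across and the 29 down.
R4C2 = 29 − 24 = 5 completes the 29 down.
R3C1 = 10 − 9 = 1 completes the 10 across.
R4C1 = 13 − 5 = 8 completes the 13 across.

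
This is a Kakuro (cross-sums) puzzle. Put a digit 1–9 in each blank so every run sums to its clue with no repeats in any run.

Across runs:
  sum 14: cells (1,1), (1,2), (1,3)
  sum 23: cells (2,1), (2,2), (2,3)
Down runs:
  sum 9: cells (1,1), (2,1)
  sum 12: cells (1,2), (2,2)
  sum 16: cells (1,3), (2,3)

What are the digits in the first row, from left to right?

23 in 3 cells must be {6,8,9}; 16 in 2 cells must be {7,9}.
The 23 across and the 16 down share only 9, so (2,3) = 9.
(1,3) = 16 − 9 = 7 completes the 16 down.
Given what's placed, (2,2) must be 8 to fit the 23 across and 12 down.
(1,2) = 12 − 8 = 4 completes the 12 down.
(2,1) = 23 − 17 = 6 completes the 23 across.
(1,1) = 14 − 11 = 3 completes the 14 across.

3 4 7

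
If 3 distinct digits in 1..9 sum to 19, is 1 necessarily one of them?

No

Counterexample: {2,8,9} sums to 19 without using 1.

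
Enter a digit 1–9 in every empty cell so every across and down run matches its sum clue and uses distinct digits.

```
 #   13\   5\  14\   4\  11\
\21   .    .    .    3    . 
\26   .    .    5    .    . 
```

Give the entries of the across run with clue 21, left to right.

6, 1, 9, 3, 2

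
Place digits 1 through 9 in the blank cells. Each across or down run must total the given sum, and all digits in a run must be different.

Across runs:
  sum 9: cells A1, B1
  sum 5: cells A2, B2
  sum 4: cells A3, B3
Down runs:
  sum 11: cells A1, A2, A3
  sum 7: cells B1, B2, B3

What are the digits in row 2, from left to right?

4 in 2 cells must be {1,3}; 7 in 3 cells must be {1,2,4}.
The 4 across and the 7 down share only 1, so B3 = 1.
A3 = 4 − 1 = 3 completes the 4 across.
Nothing is forced directly, so branch on B1, whose candidates are 2 or 4. If B1 = 4: then A1 would have to be in {5} for the 9 across but in {1,2,6,7} for the 11 down — contradiction. So B1 = 2.
A1 = 9 − 2 = 7 completes the 9 across.
A2 = 11 − 10 = 1 completes the 11 down.
B2 = 5 − 1 = 4 completes the 5 across.

1 4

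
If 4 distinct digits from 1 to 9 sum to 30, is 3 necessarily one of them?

The only way to make 30 from 4 distinct digits is {6,7,8,9}, which does not contain 3.

No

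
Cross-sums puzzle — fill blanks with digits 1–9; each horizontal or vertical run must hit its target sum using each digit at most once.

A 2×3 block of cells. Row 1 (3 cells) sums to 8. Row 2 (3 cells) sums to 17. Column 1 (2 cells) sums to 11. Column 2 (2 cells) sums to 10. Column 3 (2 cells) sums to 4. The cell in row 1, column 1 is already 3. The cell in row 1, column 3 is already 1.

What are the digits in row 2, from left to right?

4 in 2 cells must be {1,3}.
(1,2) = 8 − 4 = 4 completes the 8 across.
(2,1) = 11 − 3 = 8 completes the 11 down.
(2,2) = 10 − 4 = 6 completes the 10 down.
(2,3) = 17 − 14 = 3 completes the 17 across.

8, 6, 3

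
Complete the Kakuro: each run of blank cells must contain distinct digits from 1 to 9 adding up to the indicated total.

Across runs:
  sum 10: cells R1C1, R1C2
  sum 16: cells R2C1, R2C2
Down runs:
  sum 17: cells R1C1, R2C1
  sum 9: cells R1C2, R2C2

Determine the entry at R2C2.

7

16 in 2 cells must be {7,9}; 17 in 2 cells must be {8,9}.
The 16 across and the 17 down share only 9, so R2C1 = 9.
R2C2 = 16 − 9 = 7 completes the 16 across.
R1C1 = 17 − 9 = 8 completes the 17 down.
R1C2 = 10 − 8 = 2 completes the 10 across.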